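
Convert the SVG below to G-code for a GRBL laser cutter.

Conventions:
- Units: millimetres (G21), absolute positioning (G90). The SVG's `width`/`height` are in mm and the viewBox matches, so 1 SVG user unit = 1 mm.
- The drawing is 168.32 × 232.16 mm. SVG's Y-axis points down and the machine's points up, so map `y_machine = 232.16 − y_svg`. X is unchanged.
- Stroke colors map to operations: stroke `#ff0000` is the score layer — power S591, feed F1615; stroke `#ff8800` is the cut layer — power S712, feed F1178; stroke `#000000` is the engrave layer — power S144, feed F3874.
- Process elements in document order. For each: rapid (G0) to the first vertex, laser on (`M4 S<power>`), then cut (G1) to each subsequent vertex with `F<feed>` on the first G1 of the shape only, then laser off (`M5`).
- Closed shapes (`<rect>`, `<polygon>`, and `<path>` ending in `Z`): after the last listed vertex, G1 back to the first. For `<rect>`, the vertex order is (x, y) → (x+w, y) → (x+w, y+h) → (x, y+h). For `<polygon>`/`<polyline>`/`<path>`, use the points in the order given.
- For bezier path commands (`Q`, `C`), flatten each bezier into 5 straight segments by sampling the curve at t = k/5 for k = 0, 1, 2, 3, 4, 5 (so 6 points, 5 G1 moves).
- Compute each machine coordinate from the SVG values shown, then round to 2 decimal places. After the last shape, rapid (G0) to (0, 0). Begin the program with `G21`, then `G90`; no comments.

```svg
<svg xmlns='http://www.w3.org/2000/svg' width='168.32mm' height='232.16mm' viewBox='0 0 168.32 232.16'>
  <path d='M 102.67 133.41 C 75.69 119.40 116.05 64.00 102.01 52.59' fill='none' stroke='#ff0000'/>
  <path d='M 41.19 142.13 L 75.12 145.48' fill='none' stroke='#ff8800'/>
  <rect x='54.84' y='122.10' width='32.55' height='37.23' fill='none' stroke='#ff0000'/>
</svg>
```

viewBox `0 0 168.32 232.16` with mm width/height → 1 unit = 1 mm. Flip: y_m = 232.16 − y_svg.

**Shape 1** — `<path>` cubic bezier, stroke `#ff0000` → score (S591, F1615). Control points (SVG): P0=(102.67,133.41), P1=(75.69,119.40), P2=(116.05,64.00), P3=(102.01,52.59); sampled at t=k/5. Machine vertices: (102.67,98.75) → (93.59,111.44) → (94.83,129.96) → (100.54,150.23) → (104.88,168.13) → (102.01,179.57). Open path.

**Shape 2** — `<path>` line segment, stroke `#ff8800` → cut (S712, F1178). Machine vertices: (41.19,90.03) → (75.12,86.68). Open path.

**Shape 3** — `<rect>` rectangle, stroke `#ff0000` → score (S591, F1615). Machine vertices: (54.84,110.06) → (87.39,110.06) → (87.39,72.83) → (54.84,72.83) → (54.84,110.06). Closed: final G1 returns to the first vertex.

G21
G90
G0 X102.67 Y98.75
M4 S591
G1 X93.59 Y111.44 F1615
G1 X94.83 Y129.96
G1 X100.54 Y150.23
G1 X104.88 Y168.13
G1 X102.01 Y179.57
M5
G0 X41.19 Y90.03
M4 S712
G1 X75.12 Y86.68 F1178
M5
G0 X54.84 Y110.06
M4 S591
G1 X87.39 Y110.06 F1615
G1 X87.39 Y72.83
G1 X54.84 Y72.83
G1 X54.84 Y110.06
M5
G0 X0.00 Y0.00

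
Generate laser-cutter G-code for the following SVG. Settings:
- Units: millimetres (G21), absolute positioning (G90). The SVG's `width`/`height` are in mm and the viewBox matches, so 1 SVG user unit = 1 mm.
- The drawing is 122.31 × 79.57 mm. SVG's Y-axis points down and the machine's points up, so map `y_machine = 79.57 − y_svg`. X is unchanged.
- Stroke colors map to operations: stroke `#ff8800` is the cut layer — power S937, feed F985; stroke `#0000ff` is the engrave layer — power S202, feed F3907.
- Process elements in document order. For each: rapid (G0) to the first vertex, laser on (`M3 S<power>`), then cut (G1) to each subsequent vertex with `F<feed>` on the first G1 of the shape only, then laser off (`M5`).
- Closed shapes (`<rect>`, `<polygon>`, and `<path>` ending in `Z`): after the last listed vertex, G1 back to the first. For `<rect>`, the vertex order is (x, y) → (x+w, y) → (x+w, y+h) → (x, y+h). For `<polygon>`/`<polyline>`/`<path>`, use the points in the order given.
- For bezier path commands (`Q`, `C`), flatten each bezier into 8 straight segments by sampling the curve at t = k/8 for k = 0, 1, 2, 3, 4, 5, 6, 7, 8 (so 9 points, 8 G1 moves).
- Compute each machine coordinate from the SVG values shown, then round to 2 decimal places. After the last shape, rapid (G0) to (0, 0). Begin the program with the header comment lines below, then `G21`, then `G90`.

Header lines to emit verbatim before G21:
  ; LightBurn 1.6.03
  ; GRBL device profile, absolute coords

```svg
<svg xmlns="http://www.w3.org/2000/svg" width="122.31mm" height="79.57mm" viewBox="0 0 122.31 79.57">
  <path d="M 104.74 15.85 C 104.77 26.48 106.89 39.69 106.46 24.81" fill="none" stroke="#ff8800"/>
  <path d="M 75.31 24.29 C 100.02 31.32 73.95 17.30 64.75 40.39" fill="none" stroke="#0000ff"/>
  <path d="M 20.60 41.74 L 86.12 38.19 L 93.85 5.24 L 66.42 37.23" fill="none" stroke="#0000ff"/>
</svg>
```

; LightBurn 1.6.03
; GRBL device profile, absolute coords
G21
G90
G0 X104.74 Y63.72
M3 S937
G1 X104.84 Y59.67 F985
G1 X105.08 Y55.74
G1 X105.41 Y52.29
G1 X105.77 Y49.67
G1 X106.11 Y48.25
G1 X106.38 Y48.39
G1 X106.51 Y50.44
G1 X106.46 Y54.76
M5
G0 X75.31 Y55.28
M3 S202
G1 X82.33 Y53.52 F3907
G1 X85.38 Y53.05
G1 X85.25 Y53.18
G1 X82.75 Y53.25
G1 X78.65 Y52.57
G1 X73.76 Y50.45
G1 X68.86 Y46.21
G1 X64.75 Y39.18
M5
G0 X20.60 Y37.83
M3 S202
G1 X86.12 Y41.38 F3907
G1 X93.85 Y74.33
G1 X66.42 Y42.34
M5
G0 X0.00 Y0.00

viewBox `0 0 122.31 79.57` with mm width/height → 1 unit = 1 mm. Flip: y_m = 79.57 − y_svg.

**Shape 1** — `<path>` cubic bezier, stroke `#ff8800` → cut (S937, F985). Control points (SVG): P0=(104.74,15.85), P1=(104.77,26.48), P2=(106.89,39.69), P3=(106.46,24.81); sampled at t=k/8. Machine vertices: (104.74,63.72) → (104.84,59.67) → (105.08,55.74) → (105.41,52.29) → (105.77,49.67) → (106.11,48.25) → (106.38,48.39) → (106.51,50.44) → (106.46,54.76). Open path.

**Shape 2** — `<path>` cubic bezier, stroke `#0000ff` → engrave (S202, F3907). Control points (SVG): P0=(75.31,24.29), P1=(100.02,31.32), P2=(73.95,17.30), P3=(64.75,40.39); sampled at t=k/8. Machine vertices: (75.31,55.28) → (82.33,53.52) → (85.38,53.05) → (85.25,53.18) → (82.75,53.25) → (78.65,52.57) → (73.76,50.45) → (68.86,46.21) → (64.75,39.18). Open path.

**Shape 3** — `<path>` open polyline, stroke `#0000ff` → engrave (S202, F3907). Machine vertices: (20.60,37.83) → (86.12,41.38) → (93.85,74.33) → (66.42,42.34). Open path.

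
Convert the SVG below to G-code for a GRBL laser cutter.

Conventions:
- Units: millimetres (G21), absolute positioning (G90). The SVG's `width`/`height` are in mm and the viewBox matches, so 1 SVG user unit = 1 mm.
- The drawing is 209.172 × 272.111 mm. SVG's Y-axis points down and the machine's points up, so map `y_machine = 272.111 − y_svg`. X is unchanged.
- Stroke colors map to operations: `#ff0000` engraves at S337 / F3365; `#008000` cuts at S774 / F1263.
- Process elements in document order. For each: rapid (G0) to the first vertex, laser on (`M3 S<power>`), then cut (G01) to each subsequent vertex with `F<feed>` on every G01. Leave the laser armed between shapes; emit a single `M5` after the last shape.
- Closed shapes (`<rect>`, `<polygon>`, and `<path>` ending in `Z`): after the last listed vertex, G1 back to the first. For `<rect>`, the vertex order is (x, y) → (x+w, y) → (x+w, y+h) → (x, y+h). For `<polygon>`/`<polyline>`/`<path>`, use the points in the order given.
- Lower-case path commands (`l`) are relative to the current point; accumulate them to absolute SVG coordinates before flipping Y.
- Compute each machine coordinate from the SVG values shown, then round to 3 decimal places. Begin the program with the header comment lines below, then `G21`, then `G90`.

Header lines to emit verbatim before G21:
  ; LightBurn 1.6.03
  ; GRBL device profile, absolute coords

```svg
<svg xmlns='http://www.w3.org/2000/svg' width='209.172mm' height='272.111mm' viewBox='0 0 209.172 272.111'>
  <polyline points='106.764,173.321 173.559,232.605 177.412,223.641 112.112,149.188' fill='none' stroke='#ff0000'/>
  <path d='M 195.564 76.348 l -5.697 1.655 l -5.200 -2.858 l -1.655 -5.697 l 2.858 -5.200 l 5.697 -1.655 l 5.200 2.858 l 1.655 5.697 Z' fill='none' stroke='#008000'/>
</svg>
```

Since the viewBox matches the mm dimensions, user units are millimetres directly. The only transform is the Y-flip y_m = 272.111 − y_svg.

Shape 1 is a open polyline drawn with `<polyline>`. Its stroke #ff0000 means engrave at S337, F3365. After flipping Y the toolpath is (106.764,98.790) → (173.559,39.506) → (177.412,48.470) → (112.112,122.923).

Shape 2 is a regular polygon drawn with `<path>`. Its stroke #008000 means cut at S774, F1263. After flipping Y the toolpath is (195.564,195.763) → (189.867,194.108) → (184.667,196.966) → (183.012,202.663) → (185.870,207.863) → (191.567,209.518) → (196.767,206.660) → (198.422,200.963) → (195.564,195.763), returning to the start.

; LightBurn 1.6.03
; GRBL device profile, absolute coords
G21
G90
G0 X106.764 Y98.790
M3 S337
G01 X173.559 Y39.506 F3365
G01 X177.412 Y48.470 F3365
G01 X112.112 Y122.923 F3365
G0 X195.564 Y195.763
M3 S774
G01 X189.867 Y194.108 F1263
G01 X184.667 Y196.966 F1263
G01 X183.012 Y202.663 F1263
G01 X185.870 Y207.863 F1263
G01 X191.567 Y209.518 F1263
G01 X196.767 Y206.660 F1263
G01 X198.422 Y200.963 F1263
G01 X195.564 Y195.763 F1263
M5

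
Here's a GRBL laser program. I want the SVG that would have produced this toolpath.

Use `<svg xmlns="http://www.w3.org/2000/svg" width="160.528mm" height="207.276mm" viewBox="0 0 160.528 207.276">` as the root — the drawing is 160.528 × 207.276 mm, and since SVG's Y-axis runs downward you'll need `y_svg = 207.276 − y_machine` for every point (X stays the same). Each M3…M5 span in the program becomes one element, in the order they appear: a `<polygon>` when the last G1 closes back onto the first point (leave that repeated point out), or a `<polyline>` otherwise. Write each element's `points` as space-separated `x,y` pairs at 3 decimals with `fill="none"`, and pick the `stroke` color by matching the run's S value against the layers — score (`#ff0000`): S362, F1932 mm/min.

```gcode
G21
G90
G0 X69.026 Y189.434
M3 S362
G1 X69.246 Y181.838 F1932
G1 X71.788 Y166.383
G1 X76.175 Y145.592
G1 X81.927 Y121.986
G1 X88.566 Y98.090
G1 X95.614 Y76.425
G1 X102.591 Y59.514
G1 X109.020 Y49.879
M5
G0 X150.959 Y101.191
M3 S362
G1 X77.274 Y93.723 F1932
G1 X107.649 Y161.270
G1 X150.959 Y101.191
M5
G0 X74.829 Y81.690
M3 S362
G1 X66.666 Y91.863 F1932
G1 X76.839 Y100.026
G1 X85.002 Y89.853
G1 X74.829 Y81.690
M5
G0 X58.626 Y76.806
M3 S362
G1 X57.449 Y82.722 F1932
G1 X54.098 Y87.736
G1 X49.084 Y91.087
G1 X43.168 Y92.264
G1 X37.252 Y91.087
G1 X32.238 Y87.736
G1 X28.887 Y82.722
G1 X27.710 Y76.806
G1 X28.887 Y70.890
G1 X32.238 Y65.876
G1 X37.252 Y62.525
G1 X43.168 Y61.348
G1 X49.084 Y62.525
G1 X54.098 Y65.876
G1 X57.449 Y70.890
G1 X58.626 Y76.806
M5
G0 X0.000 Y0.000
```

<svg xmlns="http://www.w3.org/2000/svg" width="160.528mm" height="207.276mm" viewBox="0 0 160.528 207.276">
  <polyline points="69.026,17.842 69.246,25.438 71.788,40.893 76.175,61.684 81.927,85.290 88.566,109.186 95.614,130.851 102.591,147.762 109.020,157.397" fill="none" stroke="#ff0000"/>
  <polygon points="150.959,106.085 77.274,113.553 107.649,46.006" fill="none" stroke="#ff0000"/>
  <polygon points="74.829,125.586 66.666,115.413 76.839,107.250 85.002,117.423" fill="none" stroke="#ff0000"/>
  <polygon points="58.626,130.470 57.449,124.554 54.098,119.540 49.084,116.189 43.168,115.012 37.252,116.189 32.238,119.540 28.887,124.554 27.710,130.470 28.887,136.386 32.238,141.400 37.252,144.751 43.168,145.928 49.084,144.751 54.098,141.400 57.449,136.386" fill="none" stroke="#ff0000"/>
</svg>

y_svg = 207.276 − y_m. Every run uses S362, so all elements get stroke `#ff0000` (score).

[1] open run; points: 69.026,17.842 69.246,25.438 71.788,40.893 76.175,61.684 81.927,85.290 88.566,109.186 95.614,130.851 102.591,147.762 109.020,157.397

[2] closed run; points: 150.959,106.085 77.274,113.553 107.649,46.006

[3] closed run; points: 74.829,125.586 66.666,115.413 76.839,107.250 85.002,117.423

[4] closed run; points: 58.626,130.470 57.449,124.554 54.098,119.540 49.084,116.189 43.168,115.012 37.252,116.189 32.238,119.540 28.887,124.554 27.710,130.470 28.887,136.386 32.238,141.400 37.252,144.751 43.168,145.928 49.084,144.751 54.098,141.400 57.449,136.386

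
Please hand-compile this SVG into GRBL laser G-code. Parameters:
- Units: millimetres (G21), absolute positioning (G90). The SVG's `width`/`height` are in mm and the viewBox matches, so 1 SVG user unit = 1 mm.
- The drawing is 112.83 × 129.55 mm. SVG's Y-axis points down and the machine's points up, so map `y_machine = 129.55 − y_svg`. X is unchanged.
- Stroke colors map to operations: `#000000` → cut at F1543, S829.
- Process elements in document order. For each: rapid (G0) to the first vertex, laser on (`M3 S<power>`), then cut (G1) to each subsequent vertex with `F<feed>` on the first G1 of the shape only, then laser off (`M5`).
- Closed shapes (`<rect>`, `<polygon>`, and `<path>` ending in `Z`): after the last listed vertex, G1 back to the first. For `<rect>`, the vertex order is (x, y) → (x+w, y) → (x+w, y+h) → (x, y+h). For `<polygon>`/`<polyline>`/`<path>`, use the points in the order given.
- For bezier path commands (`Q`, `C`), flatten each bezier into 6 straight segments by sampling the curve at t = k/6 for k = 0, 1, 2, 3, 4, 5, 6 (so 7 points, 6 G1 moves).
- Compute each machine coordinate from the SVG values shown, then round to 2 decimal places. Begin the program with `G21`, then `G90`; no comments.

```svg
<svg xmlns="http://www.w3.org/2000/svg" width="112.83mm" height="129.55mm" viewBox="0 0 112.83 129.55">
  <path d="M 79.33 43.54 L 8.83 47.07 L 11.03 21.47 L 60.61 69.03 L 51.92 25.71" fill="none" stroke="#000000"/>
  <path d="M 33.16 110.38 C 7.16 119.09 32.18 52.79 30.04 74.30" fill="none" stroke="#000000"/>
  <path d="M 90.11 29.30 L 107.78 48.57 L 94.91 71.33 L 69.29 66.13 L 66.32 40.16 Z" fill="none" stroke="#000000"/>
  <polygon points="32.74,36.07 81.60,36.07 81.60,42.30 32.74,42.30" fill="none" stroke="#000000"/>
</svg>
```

G21
G90
G0 X79.33 Y86.01
M3 S829
G1 X8.83 Y82.48 F1543
G1 X11.03 Y108.08
G1 X60.61 Y60.52
G1 X51.92 Y103.84
M5
G0 X33.16 Y19.17
M3 S829
G1 X24.05 Y20.31 F1543
G1 X21.27 Y29.43
G1 X22.65 Y42.01
G1 X26.02 Y53.52
G1 X29.21 Y59.44
G1 X30.04 Y55.25
M5
G0 X90.11 Y100.25
M3 S829
G1 X107.78 Y80.98 F1543
G1 X94.91 Y58.22
G1 X69.29 Y63.42
G1 X66.32 Y89.39
G1 X90.11 Y100.25
M5
G0 X32.74 Y93.48
M3 S829
G1 X81.60 Y93.48 F1543
G1 X81.60 Y87.25
G1 X32.74 Y87.25
G1 X32.74 Y93.48
M5

viewBox `0 0 112.83 129.55` with mm width/height → 1 unit = 1 mm. Flip: y_m = 129.55 − y_svg.

**Shape 1** — `<path>` open polyline, stroke `#000000` → cut (S829, F1543). Machine vertices: (79.33,86.01) → (8.83,82.48) → (11.03,108.08) → (60.61,60.52) → (51.92,103.84). Open path.

**Shape 2** — `<path>` cubic bezier, stroke `#000000` → cut (S829, F1543). Control points (SVG): P0=(33.16,110.38), P1=(7.16,119.09), P2=(32.18,52.79), P3=(30.04,74.30); sampled at t=k/6. Machine vertices: (33.16,19.17) → (24.05,20.31) → (21.27,29.43) → (22.65,42.01) → (26.02,53.52) → (29.21,59.44) → (30.04,55.25). Open path.

**Shape 3** — `<path>` regular polygon, stroke `#000000` → cut (S829, F1543). Machine vertices: (90.11,100.25) → (107.78,80.98) → (94.91,58.22) → (69.29,63.42) → (66.32,89.39) → (90.11,100.25). Closed: final G1 returns to the first vertex.

**Shape 4** — `<polygon>` rectangle, stroke `#000000` → cut (S829, F1543). Machine vertices: (32.74,93.48) → (81.60,93.48) → (81.60,87.25) → (32.74,87.25) → (32.74,93.48). Closed: final G1 returns to the first vertex.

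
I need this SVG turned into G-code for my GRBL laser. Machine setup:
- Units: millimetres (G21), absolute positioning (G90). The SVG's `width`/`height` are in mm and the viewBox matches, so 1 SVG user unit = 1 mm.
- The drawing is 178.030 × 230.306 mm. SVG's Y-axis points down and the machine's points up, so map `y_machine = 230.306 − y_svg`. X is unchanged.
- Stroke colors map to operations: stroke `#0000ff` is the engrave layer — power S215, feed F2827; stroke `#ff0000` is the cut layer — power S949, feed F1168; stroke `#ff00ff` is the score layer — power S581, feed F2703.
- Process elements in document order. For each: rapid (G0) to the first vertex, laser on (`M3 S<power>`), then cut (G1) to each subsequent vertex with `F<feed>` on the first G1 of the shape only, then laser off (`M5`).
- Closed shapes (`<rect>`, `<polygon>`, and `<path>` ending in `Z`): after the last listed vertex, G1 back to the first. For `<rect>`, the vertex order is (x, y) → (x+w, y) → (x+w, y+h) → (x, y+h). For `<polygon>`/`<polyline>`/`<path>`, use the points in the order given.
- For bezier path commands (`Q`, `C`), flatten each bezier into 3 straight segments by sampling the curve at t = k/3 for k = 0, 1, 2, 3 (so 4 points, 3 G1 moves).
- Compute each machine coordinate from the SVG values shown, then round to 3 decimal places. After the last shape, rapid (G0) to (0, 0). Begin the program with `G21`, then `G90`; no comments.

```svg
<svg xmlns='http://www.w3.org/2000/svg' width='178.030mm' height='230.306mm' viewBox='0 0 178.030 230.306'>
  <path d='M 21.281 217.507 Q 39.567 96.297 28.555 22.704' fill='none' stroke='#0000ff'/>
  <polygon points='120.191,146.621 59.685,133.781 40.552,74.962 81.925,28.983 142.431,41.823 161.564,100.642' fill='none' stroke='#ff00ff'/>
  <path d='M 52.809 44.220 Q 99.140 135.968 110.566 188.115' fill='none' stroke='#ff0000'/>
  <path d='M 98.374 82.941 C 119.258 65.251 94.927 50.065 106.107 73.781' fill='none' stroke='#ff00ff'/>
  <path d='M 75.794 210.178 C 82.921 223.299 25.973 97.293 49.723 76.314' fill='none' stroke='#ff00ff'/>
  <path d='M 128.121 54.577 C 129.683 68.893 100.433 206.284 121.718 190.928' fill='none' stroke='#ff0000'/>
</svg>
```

1 u = 1 mm; y_m = 230.306 − y.

[1] `<path>` quadratic bezier, #0000ff→engrave S215 F2827: (21.281,12.799) → (30.216,88.315) → (32.641,153.249) → (28.555,207.602)

[2] `<polygon>` regular polygon, #ff00ff→score S581 F2703: (120.191,83.685) → (59.685,96.525) → (40.552,155.344) → (81.925,201.323) → (142.431,188.483) → (161.564,129.664) → (120.191,83.685) (closed)

[3] `<path>` quadratic bezier, #ff0000→cut S949 F1168: (52.809,186.086) → (79.818,129.321) → (99.070,81.356) → (110.566,42.191)

[4] `<path>` cubic bezier, #ff00ff→score S581 F2703: (98.374,147.365) → (107.176,162.872) → (103.774,168.622) → (106.107,156.525)

[5] `<path>` cubic bezier, #ff00ff→score S581 F2703: (75.794,20.128) → (66.925,44.340) → (47.510,107.047) → (49.723,153.992)

[6] `<path>` cubic bezier, #ff0000→cut S949 F1168: (128.121,175.729) → (122.425,130.604) → (114.265,64.722) → (121.718,39.378)

G21
G90
G0 X21.281 Y12.799
M3 S215
G1 X30.216 Y88.315 F2827
G1 X32.641 Y153.249
G1 X28.555 Y207.602
M5
G0 X120.191 Y83.685
M3 S581
G1 X59.685 Y96.525 F2703
G1 X40.552 Y155.344
G1 X81.925 Y201.323
G1 X142.431 Y188.483
G1 X161.564 Y129.664
G1 X120.191 Y83.685
M5
G0 X52.809 Y186.086
M3 S949
G1 X79.818 Y129.321 F1168
G1 X99.070 Y81.356
G1 X110.566 Y42.191
M5
G0 X98.374 Y147.365
M3 S581
G1 X107.176 Y162.872 F2703
G1 X103.774 Y168.622
G1 X106.107 Y156.525
M5
G0 X75.794 Y20.128
M3 S581
G1 X66.925 Y44.340 F2703
G1 X47.510 Y107.047
G1 X49.723 Y153.992
M5
G0 X128.121 Y175.729
M3 S949
G1 X122.425 Y130.604 F1168
G1 X114.265 Y64.722
G1 X121.718 Y39.378
M5
G0 X0.000 Y0.000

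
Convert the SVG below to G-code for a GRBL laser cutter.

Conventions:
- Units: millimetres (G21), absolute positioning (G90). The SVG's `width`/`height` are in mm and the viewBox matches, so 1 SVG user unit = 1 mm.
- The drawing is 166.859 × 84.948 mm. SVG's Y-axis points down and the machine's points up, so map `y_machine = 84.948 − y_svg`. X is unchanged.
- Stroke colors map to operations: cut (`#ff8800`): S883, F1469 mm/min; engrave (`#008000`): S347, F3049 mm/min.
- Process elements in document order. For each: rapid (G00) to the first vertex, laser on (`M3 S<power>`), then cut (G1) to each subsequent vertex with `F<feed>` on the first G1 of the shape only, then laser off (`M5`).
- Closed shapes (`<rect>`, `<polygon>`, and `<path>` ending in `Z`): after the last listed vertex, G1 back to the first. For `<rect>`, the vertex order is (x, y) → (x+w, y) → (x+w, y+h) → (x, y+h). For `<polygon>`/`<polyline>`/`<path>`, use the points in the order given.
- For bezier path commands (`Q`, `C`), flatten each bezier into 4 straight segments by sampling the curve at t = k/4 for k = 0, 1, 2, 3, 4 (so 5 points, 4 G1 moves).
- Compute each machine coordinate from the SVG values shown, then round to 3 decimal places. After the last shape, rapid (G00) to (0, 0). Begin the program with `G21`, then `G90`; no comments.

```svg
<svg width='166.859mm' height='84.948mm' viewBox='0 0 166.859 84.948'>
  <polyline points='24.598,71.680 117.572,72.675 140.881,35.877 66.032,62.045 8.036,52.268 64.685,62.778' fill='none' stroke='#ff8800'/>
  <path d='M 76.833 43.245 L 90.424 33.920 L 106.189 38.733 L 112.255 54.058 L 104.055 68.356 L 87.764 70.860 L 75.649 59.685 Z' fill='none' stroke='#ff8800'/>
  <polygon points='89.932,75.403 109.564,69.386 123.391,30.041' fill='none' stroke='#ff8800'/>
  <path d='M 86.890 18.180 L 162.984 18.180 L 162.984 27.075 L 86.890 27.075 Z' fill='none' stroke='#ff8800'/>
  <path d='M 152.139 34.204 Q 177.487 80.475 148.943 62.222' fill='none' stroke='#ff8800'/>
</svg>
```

G21
G90
G00 X24.598 Y13.268
M3 S883
G1 X117.572 Y12.273 F1469
G1 X140.881 Y49.071
G1 X66.032 Y22.903
G1 X8.036 Y32.680
G1 X64.685 Y22.170
M5
G00 X76.833 Y41.703
M3 S883
G1 X90.424 Y51.028 F1469
G1 X106.189 Y46.215
G1 X112.255 Y30.890
G1 X104.055 Y16.592
G1 X87.764 Y14.088
G1 X75.649 Y25.263
G1 X76.833 Y41.703
M5
G00 X89.932 Y9.545
M3 S883
G1 X109.564 Y15.562 F1469
G1 X123.391 Y54.907
G1 X89.932 Y9.545
M5
G00 X86.890 Y66.768
M3 S883
G1 X162.984 Y66.768 F1469
G1 X162.984 Y57.873
G1 X86.890 Y57.873
G1 X86.890 Y66.768
M5
G00 X152.139 Y50.744
M3 S883
G1 X161.445 Y31.641 F1469
G1 X164.014 Y20.604
G1 X159.847 Y17.632
G1 X148.943 Y22.726
M5
G00 X0.000 Y0.000

Since the viewBox matches the mm dimensions, user units are millimetres directly. The only transform is the Y-flip y_m = 84.948 − y_svg.

Shape 1 is a open polyline drawn with `<polyline>`. Its stroke #ff8800 means cut at S883, F1469. After flipping Y the toolpath is (24.598,13.268) → (117.572,12.273) → (140.881,49.071) → (66.032,22.903) → (8.036,32.680) → (64.685,22.170).

Shape 2 is a regular polygon drawn with `<path>`. Its stroke #ff8800 means cut at S883, F1469. After flipping Y the toolpath is (76.833,41.703) → (90.424,51.028) → (106.189,46.215) → (112.255,30.890) → (104.055,16.592) → (87.764,14.088) → (75.649,25.263) → (76.833,41.703), returning to the start.

Shape 3 is a closed polygon drawn with `<polygon>`. Its stroke #ff8800 means cut at S883, F1469. After flipping Y the toolpath is (89.932,9.545) → (109.564,15.562) → (123.391,54.907) → (89.932,9.545), returning to the start.

Shape 4 is a rectangle drawn with `<path>`. Its stroke #ff8800 means cut at S883, F1469. After flipping Y the toolpath is (86.890,66.768) → (162.984,66.768) → (162.984,57.873) → (86.890,57.873) → (86.890,66.768), returning to the start.

Shape 5 is a quadratic bezier drawn with `<path>`. Its stroke #ff8800 means cut at S883, F1469. After flipping Y the toolpath is (152.139,50.744) → (161.445,31.641) → (164.014,20.604) → (159.847,17.632) → (148.943,22.726).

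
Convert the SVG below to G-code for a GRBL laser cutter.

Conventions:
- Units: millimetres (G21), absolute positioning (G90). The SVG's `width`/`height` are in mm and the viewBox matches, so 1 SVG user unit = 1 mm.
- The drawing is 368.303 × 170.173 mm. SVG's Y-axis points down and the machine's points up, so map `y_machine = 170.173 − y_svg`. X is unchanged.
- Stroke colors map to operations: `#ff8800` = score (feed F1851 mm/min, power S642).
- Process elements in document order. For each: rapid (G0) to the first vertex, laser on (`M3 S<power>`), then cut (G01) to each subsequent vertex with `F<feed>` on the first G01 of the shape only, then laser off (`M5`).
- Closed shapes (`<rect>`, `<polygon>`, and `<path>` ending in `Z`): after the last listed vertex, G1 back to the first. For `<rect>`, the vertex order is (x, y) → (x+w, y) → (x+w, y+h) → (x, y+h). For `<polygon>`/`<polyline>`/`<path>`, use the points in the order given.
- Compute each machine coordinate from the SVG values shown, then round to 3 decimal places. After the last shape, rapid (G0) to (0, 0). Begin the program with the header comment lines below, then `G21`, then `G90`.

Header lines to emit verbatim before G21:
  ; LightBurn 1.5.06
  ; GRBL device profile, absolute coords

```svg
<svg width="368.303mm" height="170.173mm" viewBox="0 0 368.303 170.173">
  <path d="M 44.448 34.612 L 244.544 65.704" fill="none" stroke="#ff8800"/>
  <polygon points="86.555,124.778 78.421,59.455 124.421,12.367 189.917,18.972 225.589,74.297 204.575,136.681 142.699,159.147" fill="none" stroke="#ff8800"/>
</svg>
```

1 u = 1 mm; y_m = 170.173 − y.

[1] `<path>` line segment, #ff8800→score S642 F1851: (44.448,135.561) → (244.544,104.469)

[2] `<polygon>` regular polygon, #ff8800→score S642 F1851: (86.555,45.395) → (78.421,110.718) → (124.421,157.806) → (189.917,151.201) → (225.589,95.876) → (204.575,33.492) → (142.699,11.026) → (86.555,45.395) (closed)

; LightBurn 1.5.06
; GRBL device profile, absolute coords
G21
G90
G0 X44.448 Y135.561
M3 S642
G01 X244.544 Y104.469 F1851
M5
G0 X86.555 Y45.395
M3 S642
G01 X78.421 Y110.718 F1851
G01 X124.421 Y157.806
G01 X189.917 Y151.201
G01 X225.589 Y95.876
G01 X204.575 Y33.492
G01 X142.699 Y11.026
G01 X86.555 Y45.395
M5
G0 X0.000 Y0.000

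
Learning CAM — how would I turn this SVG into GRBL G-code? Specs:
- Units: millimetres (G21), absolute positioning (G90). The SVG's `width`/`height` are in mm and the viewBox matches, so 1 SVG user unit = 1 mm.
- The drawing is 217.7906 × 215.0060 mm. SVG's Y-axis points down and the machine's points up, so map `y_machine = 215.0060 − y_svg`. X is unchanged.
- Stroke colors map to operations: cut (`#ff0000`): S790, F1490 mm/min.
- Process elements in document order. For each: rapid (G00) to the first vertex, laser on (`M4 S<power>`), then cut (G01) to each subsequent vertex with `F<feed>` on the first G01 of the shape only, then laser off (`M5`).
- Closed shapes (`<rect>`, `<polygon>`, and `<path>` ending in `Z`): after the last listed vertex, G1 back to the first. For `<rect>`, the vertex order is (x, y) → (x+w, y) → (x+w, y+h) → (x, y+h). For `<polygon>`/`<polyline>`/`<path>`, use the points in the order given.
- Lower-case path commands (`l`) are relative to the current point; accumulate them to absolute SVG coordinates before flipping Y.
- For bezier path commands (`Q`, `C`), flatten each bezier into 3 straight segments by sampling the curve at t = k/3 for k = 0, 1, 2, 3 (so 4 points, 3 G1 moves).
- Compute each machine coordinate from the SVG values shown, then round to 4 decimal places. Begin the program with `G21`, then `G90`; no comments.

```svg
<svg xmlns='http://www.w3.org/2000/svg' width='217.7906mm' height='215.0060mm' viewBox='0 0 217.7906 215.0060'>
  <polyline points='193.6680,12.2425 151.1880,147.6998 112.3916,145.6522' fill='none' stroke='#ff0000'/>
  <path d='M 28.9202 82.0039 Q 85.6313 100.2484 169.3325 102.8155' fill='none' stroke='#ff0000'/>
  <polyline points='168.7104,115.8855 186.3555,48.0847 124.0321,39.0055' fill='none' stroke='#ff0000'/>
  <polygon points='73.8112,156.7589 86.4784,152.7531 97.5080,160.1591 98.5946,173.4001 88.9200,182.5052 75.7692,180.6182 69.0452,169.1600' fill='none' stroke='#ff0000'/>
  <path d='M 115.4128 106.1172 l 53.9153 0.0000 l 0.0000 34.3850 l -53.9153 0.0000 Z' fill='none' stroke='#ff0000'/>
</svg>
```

G21
G90
G00 X193.6680 Y202.7635
M4 S790
G01 X151.1880 Y67.3062 F1490
G01 X112.3916 Y69.3538
M5
G00 X28.9202 Y133.0021
M4 S790
G01 X69.7265 Y122.5810 F1490
G01 X116.5306 Y115.6438
G01 X169.3325 Y112.1905
M5
G00 X168.7104 Y99.1205
M4 S790
G01 X186.3555 Y166.9213 F1490
G01 X124.0321 Y176.0005
M5
G00 X73.8112 Y58.2471
M4 S790
G01 X86.4784 Y62.2529 F1490
G01 X97.5080 Y54.8469
G01 X98.5946 Y41.6059
G01 X88.9200 Y32.5008
G01 X75.7692 Y34.3878
G01 X69.0452 Y45.8460
G01 X73.8112 Y58.2471
M5
G00 X115.4128 Y108.8888
M4 S790
G01 X169.3281 Y108.8888 F1490
G01 X169.3281 Y74.5038
G01 X115.4128 Y74.5038
G01 X115.4128 Y108.8888
M5

Since the viewBox matches the mm dimensions, user units are millimetres directly. The only transform is the Y-flip y_m = 215.0060 − y_svg.

Shape 1 is a open polyline drawn with `<polyline>`. Its stroke #ff0000 means cut at S790, F1490. After flipping Y the toolpath is (193.6680,202.7635) → (151.1880,67.3062) → (112.3916,69.3538).

Shape 2 is a quadratic bezier drawn with `<path>`. Its stroke #ff0000 means cut at S790, F1490. After flipping Y the toolpath is (28.9202,133.0021) → (69.7265,122.5810) → (116.5306,115.6438) → (169.3325,112.1905).

Shape 3 is a open polyline drawn with `<polyline>`. Its stroke #ff0000 means cut at S790, F1490. After flipping Y the toolpath is (168.7104,99.1205) → (186.3555,166.9213) → (124.0321,176.0005).

Shape 4 is a regular polygon drawn with `<polygon>`. Its stroke #ff0000 means cut at S790, F1490. After flipping Y the toolpath is (73.8112,58.2471) → (86.4784,62.2529) → (97.5080,54.8469) → (98.5946,41.6059) → (88.9200,32.5008) → (75.7692,34.3878) → (69.0452,45.8460) → (73.8112,58.2471), returning to the start.

Shape 5 is a rectangle drawn with `<path>`. Its stroke #ff0000 means cut at S790, F1490. After flipping Y the toolpath is (115.4128,108.8888) → (169.3281,108.8888) → (169.3281,74.5038) → (115.4128,74.5038) → (115.4128,108.8888), returning to the start.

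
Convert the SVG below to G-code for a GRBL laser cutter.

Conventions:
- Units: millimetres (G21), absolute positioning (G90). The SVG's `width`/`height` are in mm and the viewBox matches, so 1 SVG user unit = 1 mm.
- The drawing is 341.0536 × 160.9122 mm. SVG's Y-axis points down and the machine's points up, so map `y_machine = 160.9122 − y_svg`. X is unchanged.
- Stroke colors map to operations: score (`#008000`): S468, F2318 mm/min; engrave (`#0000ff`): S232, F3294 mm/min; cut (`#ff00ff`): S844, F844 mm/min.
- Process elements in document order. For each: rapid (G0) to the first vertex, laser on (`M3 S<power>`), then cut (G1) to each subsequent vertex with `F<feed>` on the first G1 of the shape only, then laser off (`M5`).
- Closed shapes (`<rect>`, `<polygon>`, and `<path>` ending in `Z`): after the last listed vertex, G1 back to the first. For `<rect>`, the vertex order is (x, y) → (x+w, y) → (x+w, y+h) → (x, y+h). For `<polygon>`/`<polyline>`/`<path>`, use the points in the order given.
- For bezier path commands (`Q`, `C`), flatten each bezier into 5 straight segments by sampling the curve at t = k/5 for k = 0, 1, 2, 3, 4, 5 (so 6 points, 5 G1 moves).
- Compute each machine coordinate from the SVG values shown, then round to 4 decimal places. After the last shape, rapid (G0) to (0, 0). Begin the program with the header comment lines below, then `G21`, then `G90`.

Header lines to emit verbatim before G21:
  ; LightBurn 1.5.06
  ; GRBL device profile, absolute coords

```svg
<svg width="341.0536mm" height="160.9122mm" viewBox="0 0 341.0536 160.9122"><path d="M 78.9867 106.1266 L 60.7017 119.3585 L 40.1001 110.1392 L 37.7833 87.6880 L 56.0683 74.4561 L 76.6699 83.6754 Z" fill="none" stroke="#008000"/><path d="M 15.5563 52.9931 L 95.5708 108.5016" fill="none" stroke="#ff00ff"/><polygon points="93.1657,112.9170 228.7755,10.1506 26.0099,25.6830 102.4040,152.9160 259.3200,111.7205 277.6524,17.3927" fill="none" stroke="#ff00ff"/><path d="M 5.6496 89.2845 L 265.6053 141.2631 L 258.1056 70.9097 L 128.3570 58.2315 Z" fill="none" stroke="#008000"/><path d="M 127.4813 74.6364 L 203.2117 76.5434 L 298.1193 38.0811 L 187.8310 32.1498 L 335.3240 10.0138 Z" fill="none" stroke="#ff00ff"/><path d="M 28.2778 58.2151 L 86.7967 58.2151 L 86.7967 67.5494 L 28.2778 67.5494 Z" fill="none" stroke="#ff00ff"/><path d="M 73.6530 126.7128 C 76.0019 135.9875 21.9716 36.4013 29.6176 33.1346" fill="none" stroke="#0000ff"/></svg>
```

; LightBurn 1.5.06
; GRBL device profile, absolute coords
G21
G90
G0 X78.9867 Y54.7856
M3 S468
G1 X60.7017 Y41.5537 F2318
G1 X40.1001 Y50.7730
G1 X37.7833 Y73.2242
G1 X56.0683 Y86.4561
G1 X76.6699 Y77.2368
G1 X78.9867 Y54.7856
M5
G0 X15.5563 Y107.9191
M3 S844
G1 X95.5708 Y52.4106 F844
M5
G0 X93.1657 Y47.9952
M3 S844
G1 X228.7755 Y150.7616 F844
G1 X26.0099 Y135.2292
G1 X102.4040 Y7.9962
G1 X259.3200 Y49.1917
G1 X277.6524 Y143.5195
G1 X93.1657 Y47.9952
M5
G0 X5.6496 Y71.6277
M3 S468
G1 X265.6053 Y19.6491 F2318
G1 X258.1056 Y90.0025
G1 X128.3570 Y102.6807
G1 X5.6496 Y71.6277
M5
G0 X127.4813 Y86.2758
M3 S844
G1 X203.2117 Y84.3688 F844
G1 X298.1193 Y122.8311
G1 X187.8310 Y128.7624
G1 X335.3240 Y150.8984
G1 X127.4813 Y86.2758
M5
G0 X28.2778 Y102.6971
M3 S844
G1 X86.7967 Y102.6971 F844
G1 X86.7967 Y93.3628
G1 X28.2778 Y93.3628
G1 X28.2778 Y102.6971
M5
G0 X73.6530 Y34.1994
M3 S232
G1 X69.2413 Y40.0564 F3294
G1 X56.9652 Y62.1914
G1 X42.4915 Y90.7557
G1 X31.4867 Y115.9007
G1 X29.6176 Y127.7776
M5
G0 X0.0000 Y0.0000

Since the viewBox matches the mm dimensions, user units are millimetres directly. The only transform is the Y-flip y_m = 160.9122 − y_svg.

Shape 1 is a regular polygon drawn with `<path>`. Its stroke #008000 means score at S468, F2318. After flipping Y the toolpath is (78.9867,54.7856) → (60.7017,41.5537) → (40.1001,50.7730) → (37.7833,73.2242) → (56.0683,86.4561) → (76.6699,77.2368) → (78.9867,54.7856), returning to the start.

Shape 2 is a line segment drawn with `<path>`. Its stroke #ff00ff means cut at S844, F844. After flipping Y the toolpath is (15.5563,107.9191) → (95.5708,52.4106).

Shape 3 is a closed polygon drawn with `<polygon>`. Its stroke #ff00ff means cut at S844, F844. After flipping Y the toolpath is (93.1657,47.9952) → (228.7755,150.7616) → (26.0099,135.2292) → (102.4040,7.9962) → (259.3200,49.1917) → (277.6524,143.5195) → (93.1657,47.9952), returning to the start.

Shape 4 is a closed polygon drawn with `<path>`. Its stroke #008000 means score at S468, F2318. After flipping Y the toolpath is (5.6496,71.6277) → (265.6053,19.6491) → (258.1056,90.0025) → (128.3570,102.6807) → (5.6496,71.6277), returning to the start.

Shape 5 is a closed polygon drawn with `<path>`. Its stroke #ff00ff means cut at S844, F844. After flipping Y the toolpath is (127.4813,86.2758) → (203.2117,84.3688) → (298.1193,122.8311) → (187.8310,128.7624) → (335.3240,150.8984) → (127.4813,86.2758), returning to the start.

Shape 6 is a rectangle drawn with `<path>`. Its stroke #ff00ff means cut at S844, F844. After flipping Y the toolpath is (28.2778,102.6971) → (86.7967,102.6971) → (86.7967,93.3628) → (28.2778,93.3628) → (28.2778,102.6971), returning to the start.

Shape 7 is a cubic bezier drawn with `<path>`. Its stroke #0000ff means engrave at S232, F3294. After flipping Y the toolpath is (73.6530,34.1994) → (69.2413,40.0564) → (56.9652,62.1914) → (42.4915,90.7557) → (31.4867,115.9007) → (29.6176,127.7776).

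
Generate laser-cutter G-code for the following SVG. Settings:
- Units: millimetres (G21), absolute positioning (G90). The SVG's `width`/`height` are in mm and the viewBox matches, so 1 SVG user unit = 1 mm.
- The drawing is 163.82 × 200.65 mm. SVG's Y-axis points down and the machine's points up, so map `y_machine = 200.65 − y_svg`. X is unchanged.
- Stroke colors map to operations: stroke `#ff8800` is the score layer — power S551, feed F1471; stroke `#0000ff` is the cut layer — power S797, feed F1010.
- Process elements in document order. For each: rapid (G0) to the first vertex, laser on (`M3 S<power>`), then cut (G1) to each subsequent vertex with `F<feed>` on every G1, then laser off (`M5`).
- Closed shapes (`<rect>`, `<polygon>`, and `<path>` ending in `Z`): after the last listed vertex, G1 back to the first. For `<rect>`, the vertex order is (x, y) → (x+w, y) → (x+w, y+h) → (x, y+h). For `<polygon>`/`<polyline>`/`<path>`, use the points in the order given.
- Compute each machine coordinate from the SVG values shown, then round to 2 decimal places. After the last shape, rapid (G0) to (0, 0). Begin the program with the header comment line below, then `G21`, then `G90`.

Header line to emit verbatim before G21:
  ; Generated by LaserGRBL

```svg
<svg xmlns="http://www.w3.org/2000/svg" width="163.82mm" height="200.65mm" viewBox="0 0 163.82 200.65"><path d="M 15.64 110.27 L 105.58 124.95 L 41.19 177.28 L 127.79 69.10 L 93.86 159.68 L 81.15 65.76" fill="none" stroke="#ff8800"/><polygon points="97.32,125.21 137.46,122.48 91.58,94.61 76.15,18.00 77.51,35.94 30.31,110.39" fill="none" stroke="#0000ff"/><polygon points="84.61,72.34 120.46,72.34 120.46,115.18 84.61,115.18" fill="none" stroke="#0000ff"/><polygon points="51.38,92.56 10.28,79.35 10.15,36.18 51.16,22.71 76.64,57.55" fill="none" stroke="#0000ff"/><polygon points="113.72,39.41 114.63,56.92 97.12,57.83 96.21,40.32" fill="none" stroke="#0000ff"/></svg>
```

viewBox `0 0 163.82 200.65` with mm width/height → 1 unit = 1 mm. Flip: y_m = 200.65 − y_svg.

**Shape 1** — `<path>` open polyline, stroke `#ff8800` → score (S551, F1471). Machine vertices: (15.64,90.38) → (105.58,75.70) → (41.19,23.37) → (127.79,131.55) → (93.86,40.97) → (81.15,134.89). Open path.

**Shape 2** — `<polygon>` closed polygon, stroke `#0000ff` → cut (S797, F1010). Machine vertices: (97.32,75.44) → (137.46,78.17) → (91.58,106.04) → (76.15,182.65) → (77.51,164.71) → (30.31,90.26) → (97.32,75.44). Closed: final G1 returns to the first vertex.

**Shape 3** — `<polygon>` rectangle, stroke `#0000ff` → cut (S797, F1010). Machine vertices: (84.61,128.31) → (120.46,128.31) → (120.46,85.47) → (84.61,85.47) → (84.61,128.31). Closed: final G1 returns to the first vertex.

**Shape 4** — `<polygon>` regular polygon, stroke `#0000ff` → cut (S797, F1010). Machine vertices: (51.38,108.09) → (10.28,121.30) → (10.15,164.47) → (51.16,177.94) → (76.64,143.10) → (51.38,108.09). Closed: final G1 returns to the first vertex.

**Shape 5** — `<polygon>` regular polygon, stroke `#0000ff` → cut (S797, F1010). Machine vertices: (113.72,161.24) → (114.63,143.73) → (97.12,142.82) → (96.21,160.33) → (113.72,161.24). Closed: final G1 returns to the first vertex.

; Generated by LaserGRBL
G21
G90
G0 X15.64 Y90.38
M3 S551
G1 X105.58 Y75.70 F1471
G1 X41.19 Y23.37 F1471
G1 X127.79 Y131.55 F1471
G1 X93.86 Y40.97 F1471
G1 X81.15 Y134.89 F1471
M5
G0 X97.32 Y75.44
M3 S797
G1 X137.46 Y78.17 F1010
G1 X91.58 Y106.04 F1010
G1 X76.15 Y182.65 F1010
G1 X77.51 Y164.71 F1010
G1 X30.31 Y90.26 F1010
G1 X97.32 Y75.44 F1010
M5
G0 X84.61 Y128.31
M3 S797
G1 X120.46 Y128.31 F1010
G1 X120.46 Y85.47 F1010
G1 X84.61 Y85.47 F1010
G1 X84.61 Y128.31 F1010
M5
G0 X51.38 Y108.09
M3 S797
G1 X10.28 Y121.30 F1010
G1 X10.15 Y164.47 F1010
G1 X51.16 Y177.94 F1010
G1 X76.64 Y143.10 F1010
G1 X51.38 Y108.09 F1010
M5
G0 X113.72 Y161.24
M3 S797
G1 X114.63 Y143.73 F1010
G1 X97.12 Y142.82 F1010
G1 X96.21 Y160.33 F1010
G1 X113.72 Y161.24 F1010
M5
G0 X0.00 Y0.00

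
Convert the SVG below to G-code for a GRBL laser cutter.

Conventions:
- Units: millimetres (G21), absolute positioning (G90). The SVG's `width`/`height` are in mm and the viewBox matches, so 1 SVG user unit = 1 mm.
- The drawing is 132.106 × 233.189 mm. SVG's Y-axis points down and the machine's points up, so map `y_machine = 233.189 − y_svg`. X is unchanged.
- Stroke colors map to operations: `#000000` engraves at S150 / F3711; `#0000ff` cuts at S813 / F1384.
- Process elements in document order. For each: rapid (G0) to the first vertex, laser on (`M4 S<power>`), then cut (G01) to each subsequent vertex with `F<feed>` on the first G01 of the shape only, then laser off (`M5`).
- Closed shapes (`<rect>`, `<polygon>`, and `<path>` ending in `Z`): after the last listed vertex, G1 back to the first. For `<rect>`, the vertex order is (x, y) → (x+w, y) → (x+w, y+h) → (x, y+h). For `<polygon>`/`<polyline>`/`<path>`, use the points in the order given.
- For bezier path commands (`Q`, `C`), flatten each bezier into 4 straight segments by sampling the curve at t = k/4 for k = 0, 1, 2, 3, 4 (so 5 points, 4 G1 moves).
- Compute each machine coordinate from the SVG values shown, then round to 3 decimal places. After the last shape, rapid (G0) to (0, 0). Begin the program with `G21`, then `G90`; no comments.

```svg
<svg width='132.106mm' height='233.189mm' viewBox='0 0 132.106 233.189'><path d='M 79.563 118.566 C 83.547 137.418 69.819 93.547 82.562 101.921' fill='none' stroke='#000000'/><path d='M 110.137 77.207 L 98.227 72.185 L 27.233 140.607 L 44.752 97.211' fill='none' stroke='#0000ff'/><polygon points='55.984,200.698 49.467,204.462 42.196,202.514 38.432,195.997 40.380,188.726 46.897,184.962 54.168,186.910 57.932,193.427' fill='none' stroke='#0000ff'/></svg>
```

Since the viewBox matches the mm dimensions, user units are millimetres directly. The only transform is the Y-flip y_m = 233.189 − y_svg.

Shape 1 is a cubic bezier drawn with `<path>`. Its stroke #000000 means engrave at S150, F3711. After flipping Y the toolpath is (79.563,114.623) → (79.920,110.448) → (77.778,119.016) → (77.278,129.549) → (82.562,131.268).

Shape 2 is a open polyline drawn with `<path>`. Its stroke #0000ff means cut at S813, F1384. After flipping Y the toolpath is (110.137,155.982) → (98.227,161.004) → (27.233,92.582) → (44.752,135.978).

Shape 3 is a regular polygon drawn with `<polygon>`. Its stroke #0000ff means cut at S813, F1384. After flipping Y the toolpath is (55.984,32.491) → (49.467,28.727) → (42.196,30.675) → (38.432,37.192) → (40.380,44.463) → (46.897,48.227) → (54.168,46.279) → (57.932,39.762) → (55.984,32.491), returning to the start.

G21
G90
G0 X79.563 Y114.623
M4 S150
G01 X79.920 Y110.448 F3711
G01 X77.778 Y119.016
G01 X77.278 Y129.549
G01 X82.562 Y131.268
M5
G0 X110.137 Y155.982
M4 S813
G01 X98.227 Y161.004 F1384
G01 X27.233 Y92.582
G01 X44.752 Y135.978
M5
G0 X55.984 Y32.491
M4 S813
G01 X49.467 Y28.727 F1384
G01 X42.196 Y30.675
G01 X38.432 Y37.192
G01 X40.380 Y44.463
G01 X46.897 Y48.227
G01 X54.168 Y46.279
G01 X57.932 Y39.762
G01 X55.984 Y32.491
M5
G0 X0.000 Y0.000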